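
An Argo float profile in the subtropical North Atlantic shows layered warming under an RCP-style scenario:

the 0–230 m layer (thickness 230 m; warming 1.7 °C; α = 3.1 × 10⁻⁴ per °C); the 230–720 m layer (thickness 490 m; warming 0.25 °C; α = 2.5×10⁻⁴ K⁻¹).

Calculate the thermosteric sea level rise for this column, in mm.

Δh = 152 mm

0–230 m: 1.7 × 3.1×10⁻⁴ × 230 = 0.12121 m
490 × 2.5×10⁻⁴ × 0.25 = 0.030625 m
Δh = 0.12121 + 0.030625 = 0.151835 m ≈ 152 mm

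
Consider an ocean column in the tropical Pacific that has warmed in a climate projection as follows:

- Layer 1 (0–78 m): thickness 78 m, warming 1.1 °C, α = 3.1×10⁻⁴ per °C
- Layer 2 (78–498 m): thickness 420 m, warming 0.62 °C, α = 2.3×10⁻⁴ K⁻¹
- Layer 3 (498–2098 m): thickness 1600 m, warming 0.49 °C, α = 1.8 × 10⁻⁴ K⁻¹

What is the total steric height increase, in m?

0.228 m of thermosteric rise

3.1×10⁻⁴ × 78 × 1.1 = 0.026598 m
420 × 2.3×10⁻⁴ × 0.62 = 0.059892 m
Layer 3: 0.49 × 1.8×10⁻⁴ × 1600 = 0.14112 m
Δh = 0.026598 + 0.059892 + 0.14112 = 0.22761 m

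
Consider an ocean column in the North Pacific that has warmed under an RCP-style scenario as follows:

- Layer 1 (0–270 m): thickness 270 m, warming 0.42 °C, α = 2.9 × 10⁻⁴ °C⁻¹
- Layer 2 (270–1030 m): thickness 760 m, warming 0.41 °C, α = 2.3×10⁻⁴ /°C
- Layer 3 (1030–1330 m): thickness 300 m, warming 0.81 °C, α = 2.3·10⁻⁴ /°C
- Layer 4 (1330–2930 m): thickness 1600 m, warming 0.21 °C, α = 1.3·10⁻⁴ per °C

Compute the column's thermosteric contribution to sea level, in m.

0–270 m: 0.42 × 270 × 2.9×10⁻⁴ = 0.032886 m
Layer 2: 0.41 × 2.3×10⁻⁴ × 760 = 0.071668 m
0.81 × 2.3×10⁻⁴ × 300 = 0.05589 m
1330–2930 m: 1.3×10⁻⁴ × 0.21 × 1600 = 0.04368 m
Δh = 0.032886 + 0.071668 + 0.05589 + 0.04368 = 0.204124 m ≈ 0.20 m

Δh ≈ 0.20 m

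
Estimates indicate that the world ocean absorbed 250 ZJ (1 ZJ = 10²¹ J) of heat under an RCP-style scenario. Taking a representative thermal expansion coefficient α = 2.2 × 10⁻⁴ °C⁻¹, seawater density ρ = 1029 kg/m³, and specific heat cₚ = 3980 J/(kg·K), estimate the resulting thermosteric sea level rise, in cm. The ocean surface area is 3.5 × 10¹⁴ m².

Δh = 3.84 cm

Per unit area: Q = 250×10²¹ / (3.5×10¹⁴) ≈ 7.143×10⁸ J/m²
Δh = αQ/(ρcₚ) = 2.2×10⁻⁴ × 7.143×10⁸ / (1029 × 3980) ≈ 0.038371 m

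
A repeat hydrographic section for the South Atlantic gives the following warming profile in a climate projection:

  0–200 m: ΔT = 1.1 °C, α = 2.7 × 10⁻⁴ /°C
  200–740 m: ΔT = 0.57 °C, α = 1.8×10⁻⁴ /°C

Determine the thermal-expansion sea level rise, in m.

0.115 m

Layer 1: 200 × 2.7×10⁻⁴ × 1.1 = 0.05940 m
Layer 2: 0.57 × 540 × 1.8×10⁻⁴ = 0.055404 m
Δh = 0.05940 + 0.055404 = 0.114804 m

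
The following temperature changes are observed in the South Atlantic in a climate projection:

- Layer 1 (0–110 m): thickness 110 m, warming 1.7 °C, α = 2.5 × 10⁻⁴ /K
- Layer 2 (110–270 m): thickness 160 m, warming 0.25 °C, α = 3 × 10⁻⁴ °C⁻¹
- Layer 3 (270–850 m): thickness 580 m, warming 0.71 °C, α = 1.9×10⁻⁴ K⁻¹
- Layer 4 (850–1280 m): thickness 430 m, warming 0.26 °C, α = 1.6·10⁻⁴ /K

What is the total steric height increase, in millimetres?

Δh ≈ 155 mm

Layer 1: 1.7 × 2.5×10⁻⁴ × 110 = 0.04675 m
110–270 m: 160 × 3×10⁻⁴ × 0.25 = 0.01200 m
270–850 m: 1.9×10⁻⁴ × 580 × 0.71 = 0.078242 m
850–1280 m: 430 × 0.26 × 1.6×10⁻⁴ = 0.017888 m
Δh = 0.04675 + 0.01200 + 0.078242 + 0.017888 = 0.15488 m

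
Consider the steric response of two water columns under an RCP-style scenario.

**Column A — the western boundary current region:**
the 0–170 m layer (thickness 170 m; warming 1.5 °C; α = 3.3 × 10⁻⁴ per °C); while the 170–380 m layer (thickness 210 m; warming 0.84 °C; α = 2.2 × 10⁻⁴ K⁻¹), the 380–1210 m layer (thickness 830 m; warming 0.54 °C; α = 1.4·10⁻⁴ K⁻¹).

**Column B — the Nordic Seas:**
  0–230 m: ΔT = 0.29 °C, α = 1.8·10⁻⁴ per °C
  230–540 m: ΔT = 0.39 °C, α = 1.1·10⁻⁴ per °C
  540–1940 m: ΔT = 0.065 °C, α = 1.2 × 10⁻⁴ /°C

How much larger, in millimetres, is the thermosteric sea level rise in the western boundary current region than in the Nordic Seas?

A 3.3×10⁻⁴ × 170 × 1.5 = 0.08415 m
A Layer 2: 0.84 × 2.2×10⁻⁴ × 210 = 0.038808 m
A 1.4×10⁻⁴ × 830 × 0.54 = 0.062748 m
A total: 0.185706 m
B 0.29 × 1.8×10⁻⁴ × 230 = 0.012006 m
B Layer 2: 310 × 0.39 × 1.1×10⁻⁴ = 0.013299 m
B 1.2×10⁻⁴ × 1400 × 0.065 = 0.01092 m
B total: 0.036225 m
Difference: 0.185706 − 0.036225 = 0.149481 m

Δh_A − Δh_B ≈ 149 mm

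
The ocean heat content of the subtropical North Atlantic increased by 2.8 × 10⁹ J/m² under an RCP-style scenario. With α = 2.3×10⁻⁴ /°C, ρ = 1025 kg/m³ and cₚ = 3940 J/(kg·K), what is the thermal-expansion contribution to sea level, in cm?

Δh = 15.9 cm

Δh = αQ/(ρcₚ) = 2.3×10⁻⁴ × 2.8×10⁹ / (1025 × 3940) ≈ 0.15947 m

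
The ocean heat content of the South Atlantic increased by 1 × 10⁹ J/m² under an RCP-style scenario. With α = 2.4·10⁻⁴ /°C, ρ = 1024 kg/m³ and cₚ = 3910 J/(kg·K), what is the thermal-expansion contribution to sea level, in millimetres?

59.9 mm of thermosteric rise

Δh = αQ/(ρcₚ) = 2.4×10⁻⁴ × 1×10⁹ / (1024 × 3910) ≈ 0.059942 m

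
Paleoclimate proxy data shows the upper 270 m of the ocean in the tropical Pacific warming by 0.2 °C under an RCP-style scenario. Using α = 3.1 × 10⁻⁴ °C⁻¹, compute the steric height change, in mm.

Δh = αΔT·H = 3.1×10⁻⁴ × 0.2 × 270 = 0.01674 m

Δh ≈ 16.7 mm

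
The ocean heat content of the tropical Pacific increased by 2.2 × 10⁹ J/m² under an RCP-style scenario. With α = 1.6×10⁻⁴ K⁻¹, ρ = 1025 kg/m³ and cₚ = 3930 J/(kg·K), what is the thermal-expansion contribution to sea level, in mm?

Δh = αQ/(ρcₚ) = 1.6×10⁻⁴ × 2.2×10⁹ / (1025 × 3930) ≈ 0.087383 m

87.4 mm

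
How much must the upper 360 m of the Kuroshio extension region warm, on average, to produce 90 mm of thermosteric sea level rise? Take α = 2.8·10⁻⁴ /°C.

ΔT = Δh/(αH) = 0.09 / (2.8×10⁻⁴ × 360) ≈ 0.8929 K

0.893 K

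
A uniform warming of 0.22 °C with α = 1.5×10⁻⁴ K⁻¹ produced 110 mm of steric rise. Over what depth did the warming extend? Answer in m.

H ≈ 3330 m

H = Δh/(αΔT) = 0.11 / (1.5×10⁻⁴ × 0.22) ≈ 3333 m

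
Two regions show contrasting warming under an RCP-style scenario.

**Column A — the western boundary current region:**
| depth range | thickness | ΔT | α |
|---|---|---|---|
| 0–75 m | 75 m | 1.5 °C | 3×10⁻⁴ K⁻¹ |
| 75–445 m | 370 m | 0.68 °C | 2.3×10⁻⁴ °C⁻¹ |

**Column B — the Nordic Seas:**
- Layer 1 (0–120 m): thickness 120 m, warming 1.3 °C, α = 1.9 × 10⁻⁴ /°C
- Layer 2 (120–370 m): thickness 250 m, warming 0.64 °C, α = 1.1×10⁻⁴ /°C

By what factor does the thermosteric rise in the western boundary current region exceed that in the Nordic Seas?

1.9

A 75 × 3×10⁻⁴ × 1.5 = 0.03375 m
A Layer 2: 2.3×10⁻⁴ × 370 × 0.68 = 0.057868 m
A total: 0.091618 m
B Layer 1: 120 × 1.3 × 1.9×10⁻⁴ = 0.02964 m
B 1.1×10⁻⁴ × 0.64 × 250 = 0.01760 m
B total: 0.04724 m
Ratio: 0.091618 / 0.04724 ≈ 1.939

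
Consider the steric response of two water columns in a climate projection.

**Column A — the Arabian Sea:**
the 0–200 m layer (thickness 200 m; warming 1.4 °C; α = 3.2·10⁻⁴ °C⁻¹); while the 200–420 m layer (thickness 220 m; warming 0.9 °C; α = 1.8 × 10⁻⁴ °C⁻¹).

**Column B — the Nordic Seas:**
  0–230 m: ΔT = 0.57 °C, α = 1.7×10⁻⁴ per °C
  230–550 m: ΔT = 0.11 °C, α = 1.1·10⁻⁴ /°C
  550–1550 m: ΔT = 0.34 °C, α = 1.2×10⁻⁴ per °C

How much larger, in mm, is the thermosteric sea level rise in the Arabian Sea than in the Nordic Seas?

A Layer 1: 3.2×10⁻⁴ × 200 × 1.4 = 0.08960 m
A 1.8×10⁻⁴ × 220 × 0.9 = 0.03564 m
A total: 0.12524 m
B 0.57 × 230 × 1.7×10⁻⁴ = 0.022287 m
B 320 × 0.11 × 1.1×10⁻⁴ = 0.003872 m
B 550–1550 m: 1000 × 1.2×10⁻⁴ × 0.34 = 0.04080 m
B total: 0.066959 m
Difference: 0.12524 − 0.066959 = 0.058281 m

58.3 mm larger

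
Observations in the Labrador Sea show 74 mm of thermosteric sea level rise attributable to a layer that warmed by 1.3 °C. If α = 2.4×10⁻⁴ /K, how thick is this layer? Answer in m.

H = Δh/(αΔT) = 0.074 / (2.4×10⁻⁴ × 1.3) ≈ 237.2 m

H ≈ 237 m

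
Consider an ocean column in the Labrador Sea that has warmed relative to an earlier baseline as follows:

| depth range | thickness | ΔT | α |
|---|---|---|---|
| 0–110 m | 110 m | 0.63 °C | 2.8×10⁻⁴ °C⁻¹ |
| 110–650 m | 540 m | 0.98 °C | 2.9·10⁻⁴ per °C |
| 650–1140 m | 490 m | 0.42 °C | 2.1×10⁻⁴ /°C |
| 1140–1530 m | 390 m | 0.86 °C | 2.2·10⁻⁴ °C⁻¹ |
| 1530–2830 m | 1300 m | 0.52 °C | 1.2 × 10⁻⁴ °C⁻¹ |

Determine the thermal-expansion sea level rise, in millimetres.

0–110 m: 2.8×10⁻⁴ × 0.63 × 110 = 0.019404 m
Layer 2: 0.98 × 540 × 2.9×10⁻⁴ = 0.153468 m
0.42 × 490 × 2.1×10⁻⁴ = 0.043218 m
1140–1530 m: 0.86 × 2.2×10⁻⁴ × 390 = 0.073788 m
1300 × 1.2×10⁻⁴ × 0.52 = 0.08112 m
Δh = 0.019404 + 0.153468 + 0.043218 + 0.073788 + 0.08112 = 0.370998 m

about 371 mm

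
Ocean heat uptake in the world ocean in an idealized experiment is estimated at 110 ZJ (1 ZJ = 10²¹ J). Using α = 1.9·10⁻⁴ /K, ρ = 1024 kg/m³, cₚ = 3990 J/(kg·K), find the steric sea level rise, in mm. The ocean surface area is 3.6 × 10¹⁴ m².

Per unit area: Q = 110×10²¹ / (3.6×10¹⁴) ≈ 3.056×10⁸ J/m²
Δh = αQ/(ρcₚ) = 1.9×10⁻⁴ × 3.056×10⁸ / (1024 × 3990) ≈ 0.014211 m

Δh ≈ 14.2 mm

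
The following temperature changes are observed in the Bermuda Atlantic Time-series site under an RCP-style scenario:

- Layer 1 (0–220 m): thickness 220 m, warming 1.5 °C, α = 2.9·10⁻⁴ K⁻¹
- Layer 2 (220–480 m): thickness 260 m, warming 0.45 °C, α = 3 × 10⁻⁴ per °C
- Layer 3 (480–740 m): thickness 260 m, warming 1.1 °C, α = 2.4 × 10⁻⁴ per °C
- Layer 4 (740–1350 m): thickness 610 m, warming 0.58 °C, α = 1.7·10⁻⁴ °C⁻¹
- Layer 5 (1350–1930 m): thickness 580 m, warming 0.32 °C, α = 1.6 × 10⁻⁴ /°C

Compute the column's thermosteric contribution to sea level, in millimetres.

about 289 mm

2.9×10⁻⁴ × 1.5 × 220 = 0.09570 m
3×10⁻⁴ × 0.45 × 260 = 0.03510 m
1.1 × 260 × 2.4×10⁻⁴ = 0.06864 m
Layer 4: 0.58 × 1.7×10⁻⁴ × 610 = 0.060146 m
Layer 5: 0.32 × 1.6×10⁻⁴ × 580 = 0.029696 m
Δh = 0.09570 + 0.03510 + 0.06864 + 0.060146 + 0.029696 = 0.289282 m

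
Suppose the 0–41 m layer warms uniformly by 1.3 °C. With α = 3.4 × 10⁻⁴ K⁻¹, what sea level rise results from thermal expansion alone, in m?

0.0181 m of thermosteric rise

Δh = αΔT·H = 3.4×10⁻⁴ × 1.3 × 41 = 0.018122 m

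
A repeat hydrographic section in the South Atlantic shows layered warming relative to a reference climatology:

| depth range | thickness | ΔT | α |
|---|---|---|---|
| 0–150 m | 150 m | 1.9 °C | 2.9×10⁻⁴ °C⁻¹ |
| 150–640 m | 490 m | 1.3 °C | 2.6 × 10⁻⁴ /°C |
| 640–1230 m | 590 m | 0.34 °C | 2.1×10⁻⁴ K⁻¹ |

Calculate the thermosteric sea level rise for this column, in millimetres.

Layer 1: 2.9×10⁻⁴ × 1.9 × 150 = 0.08265 m
150–640 m: 2.6×10⁻⁴ × 1.3 × 490 = 0.16562 m
640–1230 m: 590 × 2.1×10⁻⁴ × 0.34 = 0.042126 m
Δh = 0.08265 + 0.16562 + 0.042126 = 0.290396 m ≈ 290 mm

Δh ≈ 290 mm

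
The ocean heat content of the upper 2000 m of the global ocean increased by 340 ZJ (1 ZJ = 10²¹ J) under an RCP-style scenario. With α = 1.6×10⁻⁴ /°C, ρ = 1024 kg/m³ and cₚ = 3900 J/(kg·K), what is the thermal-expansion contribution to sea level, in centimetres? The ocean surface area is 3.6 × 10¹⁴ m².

about 3.78 cm

Per unit area: Q = 340×10²¹ / (3.6×10¹⁴) ≈ 9.444×10⁸ J/m²
Δh = αQ/(ρcₚ) = 1.6×10⁻⁴ × 9.444×10⁸ / (1024 × 3900) ≈ 0.037837 m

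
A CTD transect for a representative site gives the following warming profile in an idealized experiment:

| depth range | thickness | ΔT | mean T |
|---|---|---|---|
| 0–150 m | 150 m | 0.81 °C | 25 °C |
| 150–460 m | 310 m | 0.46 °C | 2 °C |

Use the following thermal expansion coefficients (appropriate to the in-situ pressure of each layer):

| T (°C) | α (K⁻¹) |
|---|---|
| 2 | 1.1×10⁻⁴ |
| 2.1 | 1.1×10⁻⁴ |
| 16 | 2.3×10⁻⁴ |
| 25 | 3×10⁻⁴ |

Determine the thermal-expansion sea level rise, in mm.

Layer 1 at 25 °C → α = 3×10⁻⁴ K⁻¹
Layer 2 at 2 °C → α = 1.1×10⁻⁴ K⁻¹
Layer 1: 150 × 0.81 × 3×10⁻⁴ = 0.03645 m
0.46 × 1.1×10⁻⁴ × 310 = 0.015686 m
Δh = 0.03645 + 0.015686 = 0.052136 m ≈ 52.1 mm

Δh = 52.1 mm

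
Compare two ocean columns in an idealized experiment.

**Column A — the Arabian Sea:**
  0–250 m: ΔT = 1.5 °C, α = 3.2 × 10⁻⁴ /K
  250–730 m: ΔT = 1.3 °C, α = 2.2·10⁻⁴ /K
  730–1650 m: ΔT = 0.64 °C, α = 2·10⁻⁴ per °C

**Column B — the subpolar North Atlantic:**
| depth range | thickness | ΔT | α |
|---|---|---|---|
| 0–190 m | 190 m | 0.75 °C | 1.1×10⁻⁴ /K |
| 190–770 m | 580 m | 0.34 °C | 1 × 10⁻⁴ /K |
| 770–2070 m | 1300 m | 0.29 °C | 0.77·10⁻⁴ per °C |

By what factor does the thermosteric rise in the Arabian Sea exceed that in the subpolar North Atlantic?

A 1.5 × 250 × 3.2×10⁻⁴ = 0.12000 m
A 250–730 m: 2.2×10⁻⁴ × 1.3 × 480 = 0.13728 m
A 2×10⁻⁴ × 920 × 0.64 = 0.11776 m
A total: 0.37504 m
B 0–190 m: 0.75 × 1.1×10⁻⁴ × 190 = 0.015675 m
B 190–770 m: 0.34 × 1×10⁻⁴ × 580 = 0.01972 m
B 770–2070 m: 1300 × 0.77×10⁻⁴ × 0.29 = 0.029029 m
B total: 0.064424 m
Ratio: 0.37504 / 0.064424 ≈ 5.821

5.8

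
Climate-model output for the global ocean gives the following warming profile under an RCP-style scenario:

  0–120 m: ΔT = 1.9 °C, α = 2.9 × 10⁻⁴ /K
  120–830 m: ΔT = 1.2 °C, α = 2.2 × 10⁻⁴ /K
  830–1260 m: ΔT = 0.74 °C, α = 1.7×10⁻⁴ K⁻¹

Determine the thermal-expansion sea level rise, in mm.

1.9 × 120 × 2.9×10⁻⁴ = 0.06612 m
Layer 2: 1.2 × 710 × 2.2×10⁻⁴ = 0.18744 m
830–1260 m: 430 × 1.7×10⁻⁴ × 0.74 = 0.054094 m
Δh = 0.06612 + 0.18744 + 0.054094 = 0.307654 m ≈ 308 mm

Δh ≈ 308 mm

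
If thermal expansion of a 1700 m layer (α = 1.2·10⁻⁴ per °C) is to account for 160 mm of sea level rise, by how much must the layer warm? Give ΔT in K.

ΔT = Δh/(αH) = 0.16 / (1.2×10⁻⁴ × 1700) ≈ 0.7843 K

about 0.78 K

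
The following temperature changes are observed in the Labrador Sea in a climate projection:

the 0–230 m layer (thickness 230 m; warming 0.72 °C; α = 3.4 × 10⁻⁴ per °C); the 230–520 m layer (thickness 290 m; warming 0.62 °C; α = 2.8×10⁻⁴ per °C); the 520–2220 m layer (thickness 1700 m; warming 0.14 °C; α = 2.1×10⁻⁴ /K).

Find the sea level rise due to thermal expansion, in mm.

230 × 3.4×10⁻⁴ × 0.72 = 0.056304 m
Layer 2: 290 × 0.62 × 2.8×10⁻⁴ = 0.050344 m
Layer 3: 1700 × 2.1×10⁻⁴ × 0.14 = 0.04998 m
Δh = 0.056304 + 0.050344 + 0.04998 = 0.156628 m ≈ 157 mm

157 mm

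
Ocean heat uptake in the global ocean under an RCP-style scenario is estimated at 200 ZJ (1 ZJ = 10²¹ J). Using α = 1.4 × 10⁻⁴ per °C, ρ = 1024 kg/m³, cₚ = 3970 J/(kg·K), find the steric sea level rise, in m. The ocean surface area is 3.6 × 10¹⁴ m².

Δh ≈ 0.0191 m

Per unit area: Q = 200×10²¹ / (3.6×10¹⁴) ≈ 5.556×10⁸ J/m²
Δh = αQ/(ρcₚ) = 1.4×10⁻⁴ × 5.556×10⁸ / (1024 × 3970) ≈ 0.019134 m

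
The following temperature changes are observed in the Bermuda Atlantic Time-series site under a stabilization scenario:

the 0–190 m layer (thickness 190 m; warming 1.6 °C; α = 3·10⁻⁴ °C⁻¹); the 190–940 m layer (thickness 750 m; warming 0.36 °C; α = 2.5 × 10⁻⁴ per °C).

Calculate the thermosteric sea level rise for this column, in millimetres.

159 mm

190 × 1.6 × 3×10⁻⁴ = 0.09120 m
Layer 2: 750 × 2.5×10⁻⁴ × 0.36 = 0.06750 m
Δh = 0.09120 + 0.06750 = 0.15870 m ≈ 159 mm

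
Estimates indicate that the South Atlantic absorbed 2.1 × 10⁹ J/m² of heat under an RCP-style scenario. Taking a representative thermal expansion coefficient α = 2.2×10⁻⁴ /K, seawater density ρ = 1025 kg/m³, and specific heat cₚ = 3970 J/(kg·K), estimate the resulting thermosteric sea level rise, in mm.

Δh = αQ/(ρcₚ) = 2.2×10⁻⁴ × 2.1×10⁹ / (1025 × 3970) ≈ 0.11353 m

Δh = 110 mm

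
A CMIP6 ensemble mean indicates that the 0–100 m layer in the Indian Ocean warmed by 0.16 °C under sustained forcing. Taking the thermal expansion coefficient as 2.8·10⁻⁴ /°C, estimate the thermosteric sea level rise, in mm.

Δh = αΔT·H = 2.8×10⁻⁴ × 0.16 × 100 = 0.00448 m

Δh ≈ 4.48 mm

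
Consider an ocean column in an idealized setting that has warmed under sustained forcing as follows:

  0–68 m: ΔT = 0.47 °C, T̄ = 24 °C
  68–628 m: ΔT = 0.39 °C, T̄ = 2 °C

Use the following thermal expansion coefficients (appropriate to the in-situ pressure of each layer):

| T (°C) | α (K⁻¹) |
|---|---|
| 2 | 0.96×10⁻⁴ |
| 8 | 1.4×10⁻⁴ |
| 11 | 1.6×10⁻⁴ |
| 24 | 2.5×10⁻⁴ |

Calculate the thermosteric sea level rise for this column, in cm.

Δh ≈ 2.90 cm

Layer 1 at 24 °C → α = 2.5×10⁻⁴ K⁻¹
Layer 2 at 2 °C → α = 0.96×10⁻⁴ K⁻¹
2.5×10⁻⁴ × 0.47 × 68 = 0.00799 m
68–628 m: 560 × 0.39 × 0.96×10⁻⁴ = 0.0209664 m
Δh = 0.00799 + 0.0209664 = 0.0289564 m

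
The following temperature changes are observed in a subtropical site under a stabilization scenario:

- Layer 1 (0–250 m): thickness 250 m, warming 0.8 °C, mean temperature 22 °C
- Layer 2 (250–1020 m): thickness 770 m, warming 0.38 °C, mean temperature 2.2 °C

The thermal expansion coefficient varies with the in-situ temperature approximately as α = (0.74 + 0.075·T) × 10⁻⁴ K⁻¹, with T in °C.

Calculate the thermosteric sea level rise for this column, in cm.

Layer 1: α = (0.74 + 0.075×22)×10⁻⁴ = 2.39×10⁻⁴ K⁻¹
Layer 2: α = (0.74 + 0.075×2.2)×10⁻⁴ = 0.905×10⁻⁴ K⁻¹
Layer 1: 2.39×10⁻⁴ × 250 × 0.8 = 0.04780 m
Layer 2: 0.905×10⁻⁴ × 0.38 × 770 = 0.0264803 m
Δh = 0.04780 + 0.0264803 = 0.0742803 m

Δh ≈ 7.43 cm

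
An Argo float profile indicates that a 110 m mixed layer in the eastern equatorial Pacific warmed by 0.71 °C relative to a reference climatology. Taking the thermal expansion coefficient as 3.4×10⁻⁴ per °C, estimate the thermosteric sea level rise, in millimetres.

Δh ≈ 26.6 mm

Δh = αΔT·H = 3.4×10⁻⁴ × 0.71 × 110 = 0.026554 m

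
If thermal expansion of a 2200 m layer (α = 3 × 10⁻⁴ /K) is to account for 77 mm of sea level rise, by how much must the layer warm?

about 0.12 K

ΔT = Δh/(αH) = 0.077 / (3×10⁻⁴ × 2200) ≈ 0.1167 K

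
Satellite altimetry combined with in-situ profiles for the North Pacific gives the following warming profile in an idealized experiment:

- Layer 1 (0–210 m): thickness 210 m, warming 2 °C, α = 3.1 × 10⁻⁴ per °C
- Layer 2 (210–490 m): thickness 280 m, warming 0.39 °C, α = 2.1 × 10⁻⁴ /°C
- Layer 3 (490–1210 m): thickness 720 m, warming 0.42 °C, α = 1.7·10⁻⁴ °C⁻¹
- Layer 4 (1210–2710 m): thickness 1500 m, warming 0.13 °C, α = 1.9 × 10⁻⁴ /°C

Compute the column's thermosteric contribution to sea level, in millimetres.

0–210 m: 210 × 3.1×10⁻⁴ × 2 = 0.13020 m
0.39 × 2.1×10⁻⁴ × 280 = 0.022932 m
1.7×10⁻⁴ × 720 × 0.42 = 0.051408 m
Layer 4: 1.9×10⁻⁴ × 1500 × 0.13 = 0.03705 m
Δh = 0.13020 + 0.022932 + 0.051408 + 0.03705 = 0.24159 m ≈ 240 mm

about 240 mm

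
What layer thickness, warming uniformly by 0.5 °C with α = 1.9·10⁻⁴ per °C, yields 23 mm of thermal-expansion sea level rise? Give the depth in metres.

240 m

H = Δh/(αΔT) = 0.023 / (1.9×10⁻⁴ × 0.5) ≈ 242.1 m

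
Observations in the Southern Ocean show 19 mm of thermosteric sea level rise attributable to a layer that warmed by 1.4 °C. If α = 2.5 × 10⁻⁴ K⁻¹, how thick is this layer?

H = Δh/(αΔT) = 0.019 / (2.5×10⁻⁴ × 1.4) ≈ 54.29 m

H ≈ 54.3 m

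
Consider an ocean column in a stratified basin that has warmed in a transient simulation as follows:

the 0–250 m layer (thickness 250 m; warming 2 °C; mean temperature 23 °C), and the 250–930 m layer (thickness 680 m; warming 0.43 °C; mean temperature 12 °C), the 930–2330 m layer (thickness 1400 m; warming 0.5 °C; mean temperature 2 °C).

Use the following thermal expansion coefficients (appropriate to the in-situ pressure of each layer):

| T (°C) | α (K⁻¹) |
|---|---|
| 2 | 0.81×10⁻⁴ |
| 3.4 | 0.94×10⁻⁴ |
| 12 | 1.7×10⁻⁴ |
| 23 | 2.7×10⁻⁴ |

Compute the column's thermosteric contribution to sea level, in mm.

about 241 mm

Layer 1 at 23 °C → α = 2.7×10⁻⁴ K⁻¹
Layer 2 at 12 °C → α = 1.7×10⁻⁴ K⁻¹
Layer 3 at 2 °C → α = 0.81×10⁻⁴ K⁻¹
Layer 1: 2 × 250 × 2.7×10⁻⁴ = 0.13500 m
250–930 m: 0.43 × 1.7×10⁻⁴ × 680 = 0.049708 m
Layer 3: 0.5 × 1400 × 0.81×10⁻⁴ = 0.05670 m
Δh = 0.13500 + 0.049708 + 0.05670 = 0.241408 m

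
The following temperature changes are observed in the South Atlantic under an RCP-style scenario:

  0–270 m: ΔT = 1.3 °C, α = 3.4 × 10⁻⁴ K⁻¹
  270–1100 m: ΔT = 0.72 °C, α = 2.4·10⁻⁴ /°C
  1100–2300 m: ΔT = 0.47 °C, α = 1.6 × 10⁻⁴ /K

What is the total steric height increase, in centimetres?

3.4×10⁻⁴ × 270 × 1.3 = 0.11934 m
Layer 2: 2.4×10⁻⁴ × 830 × 0.72 = 0.143424 m
Layer 3: 1200 × 0.47 × 1.6×10⁻⁴ = 0.09024 m
Δh = 0.11934 + 0.143424 + 0.09024 = 0.353004 m ≈ 35.3 cm

35.3 cm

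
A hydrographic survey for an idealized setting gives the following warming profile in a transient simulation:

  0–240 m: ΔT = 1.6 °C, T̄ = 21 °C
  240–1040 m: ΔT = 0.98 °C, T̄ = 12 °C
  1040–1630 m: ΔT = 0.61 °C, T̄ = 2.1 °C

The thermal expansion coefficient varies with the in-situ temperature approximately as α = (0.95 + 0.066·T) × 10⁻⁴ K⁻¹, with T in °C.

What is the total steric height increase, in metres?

Layer 1: α = (0.95 + 0.066×21)×10⁻⁴ = 2.336×10⁻⁴ K⁻¹
Layer 2: α = (0.95 + 0.066×12)×10⁻⁴ = 1.742×10⁻⁴ K⁻¹
Layer 3: α = (0.95 + 0.066×2.1)×10⁻⁴ = 1.0886×10⁻⁴ K⁻¹
Layer 1: 240 × 1.6 × 2.336×10⁻⁴ = 0.0897024 m
240–1040 m: 1.742×10⁻⁴ × 0.98 × 800 = 0.1365728 m
0.61 × 1.0886×10⁻⁴ × 590 = 0.039178714 m
Δh = 0.0897024 + 0.1365728 + 0.039178714 = 0.265453914 m

0.265 m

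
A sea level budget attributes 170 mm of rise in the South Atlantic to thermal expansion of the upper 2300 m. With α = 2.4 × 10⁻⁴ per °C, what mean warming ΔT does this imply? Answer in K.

ΔT = Δh/(αH) = 0.17 / (2.4×10⁻⁴ × 2300) ≈ 0.3080 K

ΔT ≈ 0.308 K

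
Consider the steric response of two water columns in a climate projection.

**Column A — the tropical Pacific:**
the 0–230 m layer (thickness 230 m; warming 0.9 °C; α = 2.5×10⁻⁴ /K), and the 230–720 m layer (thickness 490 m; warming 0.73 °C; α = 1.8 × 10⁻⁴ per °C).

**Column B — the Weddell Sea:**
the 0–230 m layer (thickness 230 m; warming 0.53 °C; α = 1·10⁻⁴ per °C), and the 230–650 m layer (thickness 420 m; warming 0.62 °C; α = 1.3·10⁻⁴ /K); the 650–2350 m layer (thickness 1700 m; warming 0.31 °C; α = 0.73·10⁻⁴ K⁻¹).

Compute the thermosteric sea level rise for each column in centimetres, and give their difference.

Δh_A ≈ 11.6 cm, Δh_B ≈ 8.45 cm; difference ≈ 3.16 cm

A 2.5×10⁻⁴ × 230 × 0.9 = 0.05175 m
A Layer 2: 1.8×10⁻⁴ × 0.73 × 490 = 0.064386 m
A total: 0.116136 m
B 0–230 m: 1×10⁻⁴ × 230 × 0.53 = 0.01219 m
B 420 × 0.62 × 1.3×10⁻⁴ = 0.033852 m
B 1700 × 0.31 × 0.73×10⁻⁴ = 0.038471 m
B total: 0.084513 m
Difference: 0.116136 − 0.084513 = 0.031623 m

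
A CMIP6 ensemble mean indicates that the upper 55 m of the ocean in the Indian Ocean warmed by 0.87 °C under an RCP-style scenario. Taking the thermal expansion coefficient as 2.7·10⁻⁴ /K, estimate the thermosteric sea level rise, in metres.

about 0.0129 m

Δh = αΔT·H = 2.7×10⁻⁴ × 0.87 × 55 = 0.0129195 m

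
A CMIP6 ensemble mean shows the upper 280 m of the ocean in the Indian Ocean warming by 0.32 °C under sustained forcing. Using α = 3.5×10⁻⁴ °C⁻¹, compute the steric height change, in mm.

Δh = 31.4 mm

Δh = αΔT·H = 3.5×10⁻⁴ × 0.32 × 280 = 0.03136 m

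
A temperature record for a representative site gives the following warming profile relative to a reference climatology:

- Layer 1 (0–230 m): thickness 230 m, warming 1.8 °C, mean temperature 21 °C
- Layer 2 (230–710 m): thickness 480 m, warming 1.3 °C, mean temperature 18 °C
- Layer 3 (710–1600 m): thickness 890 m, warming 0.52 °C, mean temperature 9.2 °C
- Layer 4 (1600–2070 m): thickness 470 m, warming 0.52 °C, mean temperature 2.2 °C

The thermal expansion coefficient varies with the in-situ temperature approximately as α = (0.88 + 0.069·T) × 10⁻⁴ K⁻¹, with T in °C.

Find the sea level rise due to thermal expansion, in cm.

about 32.4 cm

Layer 1: α = (0.88 + 0.069×21)×10⁻⁴ = 2.329×10⁻⁴ K⁻¹
Layer 2: α = (0.88 + 0.069×18)×10⁻⁴ = 2.122×10⁻⁴ K⁻¹
Layer 3: α = (0.88 + 0.069×9.2)×10⁻⁴ = 1.5148×10⁻⁴ K⁻¹
Layer 4: α = (0.88 + 0.069×2.2)×10⁻⁴ = 1.0318×10⁻⁴ K⁻¹
Layer 1: 1.8 × 2.329×10⁻⁴ × 230 = 0.0964206 m
2.122×10⁻⁴ × 1.3 × 480 = 0.1324128 m
Layer 3: 890 × 1.5148×10⁻⁴ × 0.52 = 0.070104944 m
0.52 × 1.0318×10⁻⁴ × 470 = 0.025217192 m
Δh = 0.0964206 + 0.1324128 + 0.070104944 + 0.025217192 = 0.324155536 m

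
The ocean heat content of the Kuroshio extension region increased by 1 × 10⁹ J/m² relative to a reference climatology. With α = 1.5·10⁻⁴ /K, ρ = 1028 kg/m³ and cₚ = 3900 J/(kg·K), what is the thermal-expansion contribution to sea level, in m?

Δh = αQ/(ρcₚ) = 1.5×10⁻⁴ × 1×10⁹ / (1028 × 3900) ≈ 0.037414 m

Δh = 0.0374 m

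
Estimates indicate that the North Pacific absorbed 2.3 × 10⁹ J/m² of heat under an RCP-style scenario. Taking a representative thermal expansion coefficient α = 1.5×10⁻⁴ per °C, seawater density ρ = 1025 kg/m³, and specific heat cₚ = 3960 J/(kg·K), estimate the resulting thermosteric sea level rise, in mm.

Δh = αQ/(ρcₚ) = 1.5×10⁻⁴ × 2.3×10⁹ / (1025 × 3960) ≈ 0.084996 m

about 85.0 mm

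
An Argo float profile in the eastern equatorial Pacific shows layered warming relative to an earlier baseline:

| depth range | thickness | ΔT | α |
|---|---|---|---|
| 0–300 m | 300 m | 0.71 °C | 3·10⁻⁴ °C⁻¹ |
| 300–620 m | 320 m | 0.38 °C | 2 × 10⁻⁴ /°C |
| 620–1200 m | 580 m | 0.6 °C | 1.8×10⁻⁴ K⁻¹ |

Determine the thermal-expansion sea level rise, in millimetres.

300 × 3×10⁻⁴ × 0.71 = 0.06390 m
0.38 × 320 × 2×10⁻⁴ = 0.02432 m
Layer 3: 1.8×10⁻⁴ × 0.6 × 580 = 0.06264 m
Δh = 0.06390 + 0.02432 + 0.06264 = 0.15086 m

150 mm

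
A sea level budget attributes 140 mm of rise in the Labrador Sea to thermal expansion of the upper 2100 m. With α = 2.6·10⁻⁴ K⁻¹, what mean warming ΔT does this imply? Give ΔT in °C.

ΔT = Δh/(αH) = 0.14 / (2.6×10⁻⁴ × 2100) ≈ 0.2564 °C

about 0.26 °C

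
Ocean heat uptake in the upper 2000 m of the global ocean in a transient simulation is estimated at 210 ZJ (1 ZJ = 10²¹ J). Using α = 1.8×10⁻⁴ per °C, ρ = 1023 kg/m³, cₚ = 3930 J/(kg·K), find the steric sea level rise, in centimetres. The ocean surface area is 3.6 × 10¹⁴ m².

2.6 cm

Per unit area: Q = 210×10²¹ / (3.6×10¹⁴) ≈ 5.833×10⁸ J/m²
Δh = αQ/(ρcₚ) = 1.8×10⁻⁴ × 5.833×10⁸ / (1023 × 3930) ≈ 0.026115 m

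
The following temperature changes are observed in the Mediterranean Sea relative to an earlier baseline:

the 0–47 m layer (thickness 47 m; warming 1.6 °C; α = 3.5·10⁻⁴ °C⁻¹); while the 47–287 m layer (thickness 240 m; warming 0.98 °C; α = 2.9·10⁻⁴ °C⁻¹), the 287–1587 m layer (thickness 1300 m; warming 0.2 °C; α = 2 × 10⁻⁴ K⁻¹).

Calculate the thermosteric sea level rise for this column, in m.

Δh = 0.147 m

1.6 × 47 × 3.5×10⁻⁴ = 0.02632 m
47–287 m: 240 × 2.9×10⁻⁴ × 0.98 = 0.068208 m
287–1587 m: 1300 × 0.2 × 2×10⁻⁴ = 0.05200 m
Δh = 0.02632 + 0.068208 + 0.05200 = 0.146528 m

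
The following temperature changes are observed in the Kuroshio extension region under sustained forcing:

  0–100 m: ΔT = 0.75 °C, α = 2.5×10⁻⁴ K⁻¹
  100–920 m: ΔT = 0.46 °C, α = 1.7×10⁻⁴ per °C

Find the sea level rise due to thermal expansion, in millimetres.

0–100 m: 0.75 × 100 × 2.5×10⁻⁴ = 0.01875 m
Layer 2: 1.7×10⁻⁴ × 0.46 × 820 = 0.064124 m
Δh = 0.01875 + 0.064124 = 0.082874 m ≈ 82.9 mm

82.9 mm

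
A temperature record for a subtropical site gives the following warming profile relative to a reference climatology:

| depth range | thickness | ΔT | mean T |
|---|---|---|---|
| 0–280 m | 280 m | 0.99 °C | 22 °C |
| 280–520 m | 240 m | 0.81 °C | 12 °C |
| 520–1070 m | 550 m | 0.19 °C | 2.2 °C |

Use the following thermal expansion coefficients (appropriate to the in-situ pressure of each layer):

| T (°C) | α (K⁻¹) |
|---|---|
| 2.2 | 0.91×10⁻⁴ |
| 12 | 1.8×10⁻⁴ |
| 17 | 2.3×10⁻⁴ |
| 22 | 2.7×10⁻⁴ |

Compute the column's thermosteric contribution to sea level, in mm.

Δh ≈ 119 mm

Layer 1 at 22 °C → α = 2.7×10⁻⁴ K⁻¹
Layer 2 at 12 °C → α = 1.8×10⁻⁴ K⁻¹
Layer 3 at 2.2 °C → α = 0.91×10⁻⁴ K⁻¹
0–280 m: 2.7×10⁻⁴ × 0.99 × 280 = 0.074844 m
Layer 2: 240 × 1.8×10⁻⁴ × 0.81 = 0.034992 m
520–1070 m: 550 × 0.19 × 0.91×10⁻⁴ = 0.0095095 m
Δh = 0.074844 + 0.034992 + 0.0095095 = 0.1193455 m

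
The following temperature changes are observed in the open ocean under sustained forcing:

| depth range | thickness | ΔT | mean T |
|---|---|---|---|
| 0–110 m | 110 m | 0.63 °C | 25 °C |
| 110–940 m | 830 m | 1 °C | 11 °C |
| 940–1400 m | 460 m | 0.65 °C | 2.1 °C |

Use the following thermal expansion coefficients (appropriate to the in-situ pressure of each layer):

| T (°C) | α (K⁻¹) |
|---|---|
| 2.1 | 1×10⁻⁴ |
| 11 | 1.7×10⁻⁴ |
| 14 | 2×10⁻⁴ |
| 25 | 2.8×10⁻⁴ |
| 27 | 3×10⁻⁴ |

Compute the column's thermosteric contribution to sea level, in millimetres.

Layer 1 at 25 °C → α = 2.8×10⁻⁴ K⁻¹
Layer 2 at 11 °C → α = 1.7×10⁻⁴ K⁻¹
Layer 3 at 2.1 °C → α = 1×10⁻⁴ K⁻¹
0–110 m: 2.8×10⁻⁴ × 110 × 0.63 = 0.019404 m
830 × 1 × 1.7×10⁻⁴ = 0.14110 m
Layer 3: 460 × 1×10⁻⁴ × 0.65 = 0.02990 m
Δh = 0.019404 + 0.14110 + 0.02990 = 0.190404 m ≈ 190 mm

190 mm of thermosteric rise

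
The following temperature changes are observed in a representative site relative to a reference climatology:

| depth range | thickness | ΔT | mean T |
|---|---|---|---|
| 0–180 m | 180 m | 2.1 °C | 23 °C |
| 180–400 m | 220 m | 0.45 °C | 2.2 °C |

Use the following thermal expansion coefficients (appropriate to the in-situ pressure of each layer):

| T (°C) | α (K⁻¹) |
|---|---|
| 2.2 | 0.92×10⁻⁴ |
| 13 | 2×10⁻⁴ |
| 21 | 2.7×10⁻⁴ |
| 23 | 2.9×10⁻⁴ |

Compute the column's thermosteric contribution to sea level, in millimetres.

Layer 1 at 23 °C → α = 2.9×10⁻⁴ K⁻¹
Layer 2 at 2.2 °C → α = 0.92×10⁻⁴ K⁻¹
Layer 1: 180 × 2.9×10⁻⁴ × 2.1 = 0.10962 m
0.45 × 220 × 0.92×10⁻⁴ = 0.009108 m
Δh = 0.10962 + 0.009108 = 0.118728 m

120 mm of thermosteric rise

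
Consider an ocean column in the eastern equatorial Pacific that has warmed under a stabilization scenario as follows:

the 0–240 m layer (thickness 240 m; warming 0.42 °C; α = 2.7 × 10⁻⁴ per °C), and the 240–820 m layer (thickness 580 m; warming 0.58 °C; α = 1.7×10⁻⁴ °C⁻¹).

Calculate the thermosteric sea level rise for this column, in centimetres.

8.4 cm of thermosteric rise

0.42 × 240 × 2.7×10⁻⁴ = 0.027216 m
240–820 m: 0.58 × 580 × 1.7×10⁻⁴ = 0.057188 m
Δh = 0.027216 + 0.057188 = 0.084404 m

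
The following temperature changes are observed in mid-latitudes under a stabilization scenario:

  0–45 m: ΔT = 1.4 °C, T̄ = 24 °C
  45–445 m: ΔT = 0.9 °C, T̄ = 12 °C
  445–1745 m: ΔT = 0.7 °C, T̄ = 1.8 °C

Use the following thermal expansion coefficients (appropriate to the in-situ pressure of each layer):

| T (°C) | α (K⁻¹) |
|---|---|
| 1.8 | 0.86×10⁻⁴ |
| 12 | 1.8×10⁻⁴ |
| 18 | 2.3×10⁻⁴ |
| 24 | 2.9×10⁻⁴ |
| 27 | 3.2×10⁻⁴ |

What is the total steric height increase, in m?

about 0.161 m

Layer 1 at 24 °C → α = 2.9×10⁻⁴ K⁻¹
Layer 2 at 12 °C → α = 1.8×10⁻⁴ K⁻¹
Layer 3 at 1.8 °C → α = 0.86×10⁻⁴ K⁻¹
Layer 1: 45 × 2.9×10⁻⁴ × 1.4 = 0.01827 m
400 × 1.8×10⁻⁴ × 0.9 = 0.06480 m
1300 × 0.86×10⁻⁴ × 0.7 = 0.07826 m
Δh = 0.01827 + 0.06480 + 0.07826 = 0.16133 m ≈ 0.161 m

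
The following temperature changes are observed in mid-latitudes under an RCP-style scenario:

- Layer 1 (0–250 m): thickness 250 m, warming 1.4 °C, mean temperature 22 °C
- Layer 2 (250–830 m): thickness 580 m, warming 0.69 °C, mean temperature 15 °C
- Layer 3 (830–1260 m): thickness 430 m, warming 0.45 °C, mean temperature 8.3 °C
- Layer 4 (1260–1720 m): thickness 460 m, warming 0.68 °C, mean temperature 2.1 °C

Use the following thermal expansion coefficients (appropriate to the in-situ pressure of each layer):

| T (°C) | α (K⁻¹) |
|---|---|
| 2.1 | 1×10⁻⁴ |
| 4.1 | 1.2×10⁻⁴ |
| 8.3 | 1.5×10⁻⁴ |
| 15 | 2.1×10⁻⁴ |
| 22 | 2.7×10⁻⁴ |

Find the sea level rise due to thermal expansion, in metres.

0.239 m of thermosteric rise

Layer 1 at 22 °C → α = 2.7×10⁻⁴ K⁻¹
Layer 2 at 15 °C → α = 2.1×10⁻⁴ K⁻¹
Layer 3 at 8.3 °C → α = 1.5×10⁻⁴ K⁻¹
Layer 4 at 2.1 °C → α = 1×10⁻⁴ K⁻¹
0–250 m: 1.4 × 2.7×10⁻⁴ × 250 = 0.09450 m
250–830 m: 2.1×10⁻⁴ × 580 × 0.69 = 0.084042 m
Layer 3: 1.5×10⁻⁴ × 430 × 0.45 = 0.029025 m
Layer 4: 0.68 × 1×10⁻⁴ × 460 = 0.03128 m
Δh = 0.09450 + 0.084042 + 0.029025 + 0.03128 = 0.238847 m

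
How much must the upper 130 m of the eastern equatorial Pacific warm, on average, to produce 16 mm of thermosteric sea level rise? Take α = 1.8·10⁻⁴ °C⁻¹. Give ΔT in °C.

0.684 °C

ΔT = Δh/(αH) = 0.016 / (1.8×10⁻⁴ × 130) ≈ 0.6838 °C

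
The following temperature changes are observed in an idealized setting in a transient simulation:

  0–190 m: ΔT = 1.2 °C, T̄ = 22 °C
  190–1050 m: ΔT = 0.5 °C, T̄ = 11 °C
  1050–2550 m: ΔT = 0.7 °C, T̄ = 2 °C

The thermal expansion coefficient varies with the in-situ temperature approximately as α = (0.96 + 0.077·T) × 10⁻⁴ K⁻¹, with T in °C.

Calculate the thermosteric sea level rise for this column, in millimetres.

Layer 1: α = (0.96 + 0.077×22)×10⁻⁴ = 2.654×10⁻⁴ K⁻¹
Layer 2: α = (0.96 + 0.077×11)×10⁻⁴ = 1.807×10⁻⁴ K⁻¹
Layer 3: α = (0.96 + 0.077×2)×10⁻⁴ = 1.114×10⁻⁴ K⁻¹
0–190 m: 1.2 × 190 × 2.654×10⁻⁴ = 0.0605112 m
190–1050 m: 1.807×10⁻⁴ × 860 × 0.5 = 0.077701 m
1050–2550 m: 0.7 × 1.114×10⁻⁴ × 1500 = 0.11697 m
Δh = 0.0605112 + 0.077701 + 0.11697 = 0.2551822 m ≈ 255 mm

about 255 mm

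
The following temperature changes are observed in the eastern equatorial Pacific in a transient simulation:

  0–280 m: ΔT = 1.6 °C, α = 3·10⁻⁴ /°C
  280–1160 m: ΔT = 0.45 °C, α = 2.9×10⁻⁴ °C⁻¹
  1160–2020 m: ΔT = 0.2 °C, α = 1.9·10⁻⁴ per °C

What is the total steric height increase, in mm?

Δh ≈ 280 mm

1.6 × 280 × 3×10⁻⁴ = 0.13440 m
280–1160 m: 0.45 × 880 × 2.9×10⁻⁴ = 0.11484 m
1160–2020 m: 0.2 × 1.9×10⁻⁴ × 860 = 0.03268 m
Δh = 0.13440 + 0.11484 + 0.03268 = 0.28192 m ≈ 280 mm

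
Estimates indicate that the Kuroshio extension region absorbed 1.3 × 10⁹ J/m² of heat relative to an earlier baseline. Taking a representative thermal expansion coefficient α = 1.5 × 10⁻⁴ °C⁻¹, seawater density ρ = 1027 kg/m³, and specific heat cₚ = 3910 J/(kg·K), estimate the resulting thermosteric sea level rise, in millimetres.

Δh = 48.6 mm

Δh = αQ/(ρcₚ) = 1.5×10⁻⁴ × 1.3×10⁹ / (1027 × 3910) ≈ 0.048561 m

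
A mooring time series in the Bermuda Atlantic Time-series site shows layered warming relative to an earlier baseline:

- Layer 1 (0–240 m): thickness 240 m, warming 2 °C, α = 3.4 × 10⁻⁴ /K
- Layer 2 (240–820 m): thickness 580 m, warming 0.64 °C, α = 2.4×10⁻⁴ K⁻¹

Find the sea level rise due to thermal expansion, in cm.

2 × 3.4×10⁻⁴ × 240 = 0.16320 m
240–820 m: 2.4×10⁻⁴ × 580 × 0.64 = 0.089088 m
Δh = 0.16320 + 0.089088 = 0.252288 m

Δh ≈ 25 cm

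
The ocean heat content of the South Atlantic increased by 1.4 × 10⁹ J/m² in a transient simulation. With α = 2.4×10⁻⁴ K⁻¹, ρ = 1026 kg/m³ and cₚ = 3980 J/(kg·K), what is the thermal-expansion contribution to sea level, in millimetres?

Δh ≈ 82.3 mm

Δh = αQ/(ρcₚ) = 2.4×10⁻⁴ × 1.4×10⁹ / (1026 × 3980) ≈ 0.082283 m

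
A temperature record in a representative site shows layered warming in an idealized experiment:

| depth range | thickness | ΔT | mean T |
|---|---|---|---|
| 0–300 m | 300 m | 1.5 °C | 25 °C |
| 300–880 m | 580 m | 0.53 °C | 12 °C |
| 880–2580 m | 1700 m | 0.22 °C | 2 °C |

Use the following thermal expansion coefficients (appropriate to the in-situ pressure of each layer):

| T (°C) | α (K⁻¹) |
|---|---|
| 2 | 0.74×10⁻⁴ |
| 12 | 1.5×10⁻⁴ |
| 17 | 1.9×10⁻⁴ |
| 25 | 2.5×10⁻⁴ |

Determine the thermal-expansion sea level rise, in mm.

Δh ≈ 190 mm

Layer 1 at 25 °C → α = 2.5×10⁻⁴ K⁻¹
Layer 2 at 12 °C → α = 1.5×10⁻⁴ K⁻¹
Layer 3 at 2 °C → α = 0.74×10⁻⁴ K⁻¹
Layer 1: 2.5×10⁻⁴ × 300 × 1.5 = 0.11250 m
300–880 m: 1.5×10⁻⁴ × 0.53 × 580 = 0.04611 m
Layer 3: 0.74×10⁻⁴ × 0.22 × 1700 = 0.027676 m
Δh = 0.11250 + 0.04611 + 0.027676 = 0.186286 m ≈ 190 mm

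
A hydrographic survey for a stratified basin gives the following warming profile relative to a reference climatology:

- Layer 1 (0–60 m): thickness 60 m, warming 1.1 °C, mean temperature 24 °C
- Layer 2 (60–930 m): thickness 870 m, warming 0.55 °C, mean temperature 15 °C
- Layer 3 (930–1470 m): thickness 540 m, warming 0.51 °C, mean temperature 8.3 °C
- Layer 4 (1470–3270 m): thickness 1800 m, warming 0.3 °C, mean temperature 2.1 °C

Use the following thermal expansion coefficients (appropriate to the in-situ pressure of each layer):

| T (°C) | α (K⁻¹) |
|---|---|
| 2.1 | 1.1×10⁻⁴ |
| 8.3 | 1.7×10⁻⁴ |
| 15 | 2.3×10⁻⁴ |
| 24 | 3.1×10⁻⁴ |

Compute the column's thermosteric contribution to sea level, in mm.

Layer 1 at 24 °C → α = 3.1×10⁻⁴ K⁻¹
Layer 2 at 15 °C → α = 2.3×10⁻⁴ K⁻¹
Layer 3 at 8.3 °C → α = 1.7×10⁻⁴ K⁻¹
Layer 4 at 2.1 °C → α = 1.1×10⁻⁴ K⁻¹
0–60 m: 60 × 1.1 × 3.1×10⁻⁴ = 0.02046 m
60–930 m: 870 × 2.3×10⁻⁴ × 0.55 = 0.110055 m
Layer 3: 540 × 0.51 × 1.7×10⁻⁴ = 0.046818 m
0.3 × 1.1×10⁻⁴ × 1800 = 0.05940 m
Δh = 0.02046 + 0.110055 + 0.046818 + 0.05940 = 0.236733 m ≈ 237 mm

Δh = 237 mm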